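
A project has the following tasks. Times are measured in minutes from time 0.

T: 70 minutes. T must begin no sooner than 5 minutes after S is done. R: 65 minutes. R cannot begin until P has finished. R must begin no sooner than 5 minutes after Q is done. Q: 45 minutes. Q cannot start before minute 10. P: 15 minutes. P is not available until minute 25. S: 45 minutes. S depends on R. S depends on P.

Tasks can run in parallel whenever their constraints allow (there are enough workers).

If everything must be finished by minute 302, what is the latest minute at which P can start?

102

To finish by minute 302, T (duration 70) must start no later than minute 232.
S has to be done before T (must start by minute 232, minus 5-minute gap → minute 227). That means finishing by minute 227, i.e. starting by 227 − 45 = minute 182.
R has to be done before S (must start by minute 182). That means finishing by minute 182, i.e. starting by 182 − 65 = minute 117.
P has several dependents: R (must start by minute 117); S (must start by minute 182). The earliest of those limits is minute 117, so P must start by 117 − 15 = minute 102.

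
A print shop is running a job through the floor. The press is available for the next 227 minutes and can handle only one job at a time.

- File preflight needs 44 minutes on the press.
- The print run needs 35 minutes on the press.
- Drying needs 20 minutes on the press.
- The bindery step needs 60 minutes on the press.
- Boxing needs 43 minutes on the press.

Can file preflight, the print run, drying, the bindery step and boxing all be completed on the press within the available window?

Yes

Running back to back, the jobs need 44 + 35 + 20 + 60 + 43 = 202 minutes on the press.
Since 202 ≤ 227, they fit within the window.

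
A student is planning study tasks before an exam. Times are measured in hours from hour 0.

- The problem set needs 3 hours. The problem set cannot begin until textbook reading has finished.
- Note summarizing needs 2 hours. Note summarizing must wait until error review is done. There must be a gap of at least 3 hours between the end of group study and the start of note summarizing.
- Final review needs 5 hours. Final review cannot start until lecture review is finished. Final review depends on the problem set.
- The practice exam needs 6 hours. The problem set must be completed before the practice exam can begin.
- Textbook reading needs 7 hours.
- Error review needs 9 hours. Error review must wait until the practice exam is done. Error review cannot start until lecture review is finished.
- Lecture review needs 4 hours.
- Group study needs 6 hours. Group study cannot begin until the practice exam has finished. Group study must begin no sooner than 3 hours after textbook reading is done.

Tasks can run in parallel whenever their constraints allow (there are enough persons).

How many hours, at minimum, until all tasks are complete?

Lecture review can start immediately at hour 0; it finishes at hour 4.
Textbook reading can start immediately at hour 0; it finishes at hour 7.
The problem set waits on textbook reading (finishes hour 7), so it starts at hour 7 and finishes at 7 + 3 = hour 10.
For final review: lecture review (finishes hour 4); the problem set (finishes hour 10). Taking the maximum gives a start of hour 10, and it finishes at 10 + 5 = hour 15.
The practice exam cannot begin until the problem set (finishes hour 10). It runs from hour 10 to 10 + 6 = hour 16.
Group study has to wait for the practice exam (finishes hour 16); textbook reading (finishes hour 7, plus 3-hour gap → hour 10). The latest of these is hour 16, so group study runs hour 16 to 16 + 6 = hour 22.
Error review cannot start until the practice exam (finishes hour 16); lecture review (finishes hour 4). The controlling bound is hour 16, so error review finishes at 16 + 9 = hour 25.
Note summarizing needs all of error review (finishes hour 25); group study (finishes hour 22, plus 3-hour gap → hour 25). That puts its earliest start at hour 25; it finishes at 25 + 2 = hour 27.
All tasks are finished once the last one completes. Finish times: Textbook reading at 7, Lecture review at 4, The problem set at 10, The practice exam at 16, Error review at 25, Group study at 22, Note summarizing at 27, Final review at 15. The latest is hour 27.

27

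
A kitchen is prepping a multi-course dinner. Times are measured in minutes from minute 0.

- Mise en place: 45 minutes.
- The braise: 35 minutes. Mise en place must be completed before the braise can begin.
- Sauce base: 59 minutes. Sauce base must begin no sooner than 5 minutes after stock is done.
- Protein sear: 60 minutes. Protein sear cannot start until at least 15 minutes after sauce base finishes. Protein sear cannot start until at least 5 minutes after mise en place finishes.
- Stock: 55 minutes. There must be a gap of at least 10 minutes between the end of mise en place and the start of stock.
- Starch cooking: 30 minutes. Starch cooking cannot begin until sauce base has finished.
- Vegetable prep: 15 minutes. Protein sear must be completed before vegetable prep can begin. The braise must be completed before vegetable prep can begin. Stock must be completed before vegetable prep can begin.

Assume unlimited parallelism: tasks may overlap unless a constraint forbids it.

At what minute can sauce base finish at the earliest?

Mise en place can start immediately at minute 0; it finishes at minute 45.
Stock cannot begin until mise en place (finishes minute 45, plus 10-minute gap → minute 55). It runs from minute 55 to 55 + 55 = minute 110.
Sauce base waits on stock (finishes minute 110, plus 5-minute gap → minute 115), so it starts at minute 115 and finishes at 115 + 59 = minute 174.

174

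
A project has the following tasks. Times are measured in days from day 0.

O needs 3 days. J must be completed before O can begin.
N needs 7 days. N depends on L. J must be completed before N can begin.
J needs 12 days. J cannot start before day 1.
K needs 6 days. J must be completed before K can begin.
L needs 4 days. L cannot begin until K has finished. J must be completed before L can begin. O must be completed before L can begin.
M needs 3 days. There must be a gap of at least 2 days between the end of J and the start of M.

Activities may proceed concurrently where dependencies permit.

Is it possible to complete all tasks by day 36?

Yes

After its own release at day 1, J can start at day 1 and finishes at day 13.
O cannot begin until J (finishes day 13). It runs from day 13 to 13 + 3 = day 16.
After J (finishes day 13, plus 2-day gap → day 15), M can start at day 15 and finishes at day 18.
K cannot begin until J (finishes day 13). It runs from day 13 to 13 + 6 = day 19.
For L: K (finishes day 19); J (finishes day 13); O (finishes day 16). Taking the maximum gives a start of day 19, and it finishes at 19 + 4 = day 23.
N cannot start until L (finishes day 23); J (finishes day 13). The controlling bound is day 23, so N finishes at 23 + 7 = day 30.
Every task is finished by day 30, which is no later than the deadline of 36, so the schedule is feasible.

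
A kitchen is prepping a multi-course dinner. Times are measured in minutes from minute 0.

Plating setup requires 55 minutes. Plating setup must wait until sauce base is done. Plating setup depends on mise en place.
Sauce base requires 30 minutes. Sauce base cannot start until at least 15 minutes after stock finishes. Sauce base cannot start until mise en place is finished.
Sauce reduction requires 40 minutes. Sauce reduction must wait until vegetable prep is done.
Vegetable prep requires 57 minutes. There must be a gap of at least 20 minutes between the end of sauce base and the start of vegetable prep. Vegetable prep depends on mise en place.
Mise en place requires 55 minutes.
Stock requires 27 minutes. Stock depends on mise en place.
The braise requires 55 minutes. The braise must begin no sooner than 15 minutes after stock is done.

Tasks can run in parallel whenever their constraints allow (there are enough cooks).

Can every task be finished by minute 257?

Nothing blocks mise en place, so it runs from minute 0 to minute 55.
After mise en place (finishes minute 55), stock can start at minute 55 and finishes at minute 82.
The braise waits on stock (finishes minute 82, plus 15-minute gap → minute 97), so it starts at minute 97 and finishes at 97 + 55 = minute 152.
Sauce base cannot start until stock (finishes minute 82, plus 15-minute gap → minute 97); mise en place (finishes minute 55). The controlling bound is minute 97, so sauce base finishes at 97 + 30 = minute 127.
Plating setup has to wait for sauce base (finishes minute 127); mise en place (finishes minute 55). The latest of these is minute 127, so plating setup runs minute 127 to 127 + 55 = minute 182.
Vegetable prep has to wait for sauce base (finishes minute 127, plus 20-minute gap → minute 147); mise en place (finishes minute 55). The latest of these is minute 147, so vegetable prep runs minute 147 to 147 + 57 = minute 204.
Sauce reduction cannot begin until vegetable prep (finishes minute 204). It runs from minute 204 to 204 + 40 = minute 244.
Every task is finished by minute 244, which is no later than the deadline of 257, so the schedule is feasible.

Yes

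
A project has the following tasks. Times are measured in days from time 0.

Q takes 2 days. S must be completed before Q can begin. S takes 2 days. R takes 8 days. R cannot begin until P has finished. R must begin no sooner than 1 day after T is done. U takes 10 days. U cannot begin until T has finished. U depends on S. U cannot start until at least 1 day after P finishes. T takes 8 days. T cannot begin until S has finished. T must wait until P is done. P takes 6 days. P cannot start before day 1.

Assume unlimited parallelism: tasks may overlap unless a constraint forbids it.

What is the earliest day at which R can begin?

16

Nothing blocks S, so it runs from day 0 to day 2.
P cannot begin until its own release at day 1. It runs from day 1 to 1 + 6 = day 7.
T has to wait for S (finishes day 2); P (finishes day 7). The latest of these is day 7, so T runs day 7 to 7 + 8 = day 15.
R waits on P (finishes day 7); T (finishes day 15, plus 1-day gap → day 16). The latest of these is day 16, which is the earliest R can start.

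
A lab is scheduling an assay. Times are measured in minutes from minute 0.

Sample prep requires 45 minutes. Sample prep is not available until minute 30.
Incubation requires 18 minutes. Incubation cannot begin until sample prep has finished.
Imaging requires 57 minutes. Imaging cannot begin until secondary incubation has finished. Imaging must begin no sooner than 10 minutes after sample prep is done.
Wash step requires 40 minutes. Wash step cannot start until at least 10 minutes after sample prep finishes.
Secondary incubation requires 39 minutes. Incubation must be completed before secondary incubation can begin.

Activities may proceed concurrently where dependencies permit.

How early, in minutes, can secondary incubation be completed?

132

Sample prep waits on its own release at minute 30, so it starts at minute 30 and finishes at 30 + 45 = minute 75.
After sample prep (finishes minute 75), incubation can start at minute 75 and finishes at minute 93.
After incubation (finishes minute 93), secondary incubation can start at minute 93 and finishes at minute 132.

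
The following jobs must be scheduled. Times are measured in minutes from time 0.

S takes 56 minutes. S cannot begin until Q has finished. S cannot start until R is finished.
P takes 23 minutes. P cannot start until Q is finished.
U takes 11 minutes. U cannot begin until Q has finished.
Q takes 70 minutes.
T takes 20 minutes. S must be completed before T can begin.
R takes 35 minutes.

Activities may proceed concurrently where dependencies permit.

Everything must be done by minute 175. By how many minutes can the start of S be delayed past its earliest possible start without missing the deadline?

29

Nothing blocks R, so it runs from minute 0 to minute 35.
Q has no prerequisites, so it starts at minute 0 and finishes at minute 70.
S has to wait for Q (finishes minute 70); R (finishes minute 35). The latest of these is minute 70, so S runs minute 70 to 70 + 56 = minute 126.

Working backward from the deadline:
T has no dependents, so it just needs to finish by minute 175. Starting by 175 − 20 = minute 155 achieves that.
S has to be done before T (must start by minute 155). That means finishing by minute 155, i.e. starting by 155 − 56 = minute 99.
So S can start as early as minute 70 and as late as minute 99, giving 99 − 70 = 29 minutes of slack.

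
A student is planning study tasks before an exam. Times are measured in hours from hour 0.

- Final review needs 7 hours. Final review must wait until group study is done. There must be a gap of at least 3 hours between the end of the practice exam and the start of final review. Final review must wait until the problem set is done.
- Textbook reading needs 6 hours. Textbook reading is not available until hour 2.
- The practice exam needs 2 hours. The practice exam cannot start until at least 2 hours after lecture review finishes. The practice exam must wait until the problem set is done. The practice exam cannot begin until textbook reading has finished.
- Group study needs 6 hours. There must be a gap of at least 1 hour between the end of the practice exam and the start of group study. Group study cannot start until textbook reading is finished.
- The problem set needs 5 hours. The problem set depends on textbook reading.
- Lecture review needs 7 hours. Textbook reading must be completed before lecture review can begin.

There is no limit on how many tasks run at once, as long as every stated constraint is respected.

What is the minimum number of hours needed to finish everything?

After its own release at hour 2, textbook reading can start at hour 2 and finishes at hour 8.
The problem set waits on textbook reading (finishes hour 8), so it starts at hour 8 and finishes at 8 + 5 = hour 13.
After textbook reading (finishes hour 8), lecture review can start at hour 8 and finishes at hour 15.
The practice exam cannot start until lecture review (finishes hour 15, plus 2-hour gap → hour 17); the problem set (finishes hour 13); textbook reading (finishes hour 8). The controlling bound is hour 17, so the practice exam finishes at 17 + 2 = hour 19.
Group study cannot start until the practice exam (finishes hour 19, plus 1-hour gap → hour 20); textbook reading (finishes hour 8). The controlling bound is hour 20, so group study finishes at 20 + 6 = hour 26.
Final review needs all of group study (finishes hour 26); the practice exam (finishes hour 19, plus 3-hour gap → hour 22); the problem set (finishes hour 13). That puts its earliest start at hour 26; it finishes at 26 + 7 = hour 33.
All tasks are finished once the last one completes. Finish times: Textbook reading at 8, Lecture review at 15, The problem set at 13, The practice exam at 19, Group study at 26, Final review at 33. The latest is hour 33.

33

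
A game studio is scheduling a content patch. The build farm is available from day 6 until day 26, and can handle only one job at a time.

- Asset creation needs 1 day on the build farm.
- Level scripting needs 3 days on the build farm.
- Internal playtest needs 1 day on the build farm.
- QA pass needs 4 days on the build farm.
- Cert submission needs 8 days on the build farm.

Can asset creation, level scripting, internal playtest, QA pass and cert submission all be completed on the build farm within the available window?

Yes

The build farm window is 26 − 6 = 20 days.
Running back to back, the jobs need 1 + 3 + 1 + 4 + 8 = 17 days on the build farm.
Since 17 ≤ 20, they fit within the window.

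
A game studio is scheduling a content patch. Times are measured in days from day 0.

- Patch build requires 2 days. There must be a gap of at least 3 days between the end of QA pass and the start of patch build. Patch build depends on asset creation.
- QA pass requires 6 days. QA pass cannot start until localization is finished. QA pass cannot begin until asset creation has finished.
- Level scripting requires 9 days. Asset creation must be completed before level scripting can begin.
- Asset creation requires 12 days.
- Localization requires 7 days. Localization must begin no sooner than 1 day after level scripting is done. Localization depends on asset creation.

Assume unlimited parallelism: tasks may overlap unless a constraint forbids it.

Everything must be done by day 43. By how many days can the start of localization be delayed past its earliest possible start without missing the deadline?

Nothing blocks asset creation, so it runs from day 0 to day 12.
Level scripting waits on asset creation (finishes day 12), so it starts at day 12 and finishes at 12 + 9 = day 21.
Localization needs all of level scripting (finishes day 21, plus 1-day gap → day 22); asset creation (finishes day 12). That puts its earliest start at day 22; it finishes at 22 + 7 = day 29.

Working backward from the deadline:
Patch build must finish by day 43; it takes 2 days, so it must start by 43 − 2 = day 41.
QA pass feeds into patch build (must start by day 41, minus 3-day gap → day 38); so QA pass must finish by day 38 and therefore start by day 32.
Localization has to be done before QA pass (must start by day 32). That means finishing by day 32, i.e. starting by 32 − 7 = day 25.
So localization can start as early as day 22 and as late as day 25, giving 25 − 22 = 3 days of slack.

3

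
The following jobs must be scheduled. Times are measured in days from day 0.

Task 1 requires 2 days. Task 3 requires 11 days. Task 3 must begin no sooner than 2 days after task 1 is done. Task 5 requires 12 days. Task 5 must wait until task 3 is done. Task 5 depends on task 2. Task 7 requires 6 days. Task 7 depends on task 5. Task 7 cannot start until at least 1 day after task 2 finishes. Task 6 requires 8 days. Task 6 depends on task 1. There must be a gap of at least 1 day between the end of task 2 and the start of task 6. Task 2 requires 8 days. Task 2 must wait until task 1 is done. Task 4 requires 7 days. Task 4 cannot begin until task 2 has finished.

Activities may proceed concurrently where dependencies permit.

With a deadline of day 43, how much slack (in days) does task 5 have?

Task 1 has no prerequisites, so it starts at day 0 and finishes at day 2.
Task 3 cannot begin until task 1 (finishes day 2, plus 2-day gap → day 4). It runs from day 4 to 4 + 11 = day 15.
Task 2 cannot begin until task 1 (finishes day 2). It runs from day 2 to 2 + 8 = day 10.
Task 5 cannot start until task 3 (finishes day 15); task 2 (finishes day 10). The controlling bound is day 15, so task 5 finishes at 15 + 12 = day 27.

Working backward from the deadline:
Nothing follows task 7; the deadline of day 43 is its only limit. It must start by 43 − 6 = day 37.
Task 5 must finish before task 7 (must start by day 37). With a 12-day duration, task 5 must start by 37 − 12 = day 25.
So task 5 can start as early as day 15 and as late as day 25, giving 25 − 15 = 10 days of slack.

10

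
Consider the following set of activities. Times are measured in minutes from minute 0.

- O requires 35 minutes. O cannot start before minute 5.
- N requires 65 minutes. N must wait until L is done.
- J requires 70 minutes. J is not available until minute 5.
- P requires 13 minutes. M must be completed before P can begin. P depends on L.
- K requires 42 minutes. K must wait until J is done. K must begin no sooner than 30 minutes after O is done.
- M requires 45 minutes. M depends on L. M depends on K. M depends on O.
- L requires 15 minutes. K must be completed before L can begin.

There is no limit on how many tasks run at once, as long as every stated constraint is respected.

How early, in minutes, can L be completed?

O waits on its own release at minute 5, so it starts at minute 5 and finishes at 5 + 35 = minute 40.
After its own release at minute 5, J can start at minute 5 and finishes at minute 75.
K cannot start until J (finishes minute 75); O (finishes minute 40, plus 30-minute gap → minute 70). The controlling bound is minute 75, so K finishes at 75 + 42 = minute 117.
L waits on K (finishes minute 117), so it starts at minute 117 and finishes at 117 + 15 = minute 132.

132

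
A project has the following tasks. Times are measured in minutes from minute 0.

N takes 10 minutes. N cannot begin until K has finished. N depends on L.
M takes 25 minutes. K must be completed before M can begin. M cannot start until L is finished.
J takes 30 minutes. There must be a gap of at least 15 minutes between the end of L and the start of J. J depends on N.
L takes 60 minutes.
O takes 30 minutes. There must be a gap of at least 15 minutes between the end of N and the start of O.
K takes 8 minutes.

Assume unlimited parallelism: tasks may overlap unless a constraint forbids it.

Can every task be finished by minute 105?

Nothing blocks L, so it runs from minute 0 to minute 60.
K has no prerequisites, so it starts at minute 0 and finishes at minute 8.
N has to wait for K (finishes minute 8); L (finishes minute 60). The latest of these is minute 60, so N runs minute 60 to 60 + 10 = minute 70.
O waits on N (finishes minute 70, plus 15-minute gap → minute 85), so it starts at minute 85 and finishes at 85 + 30 = minute 115.
J needs all of L (finishes minute 60, plus 15-minute gap → minute 75); N (finishes minute 70). That puts its earliest start at minute 75; it finishes at 75 + 30 = minute 105.
For M: K (finishes minute 8); L (finishes minute 60). Taking the maximum gives a start of minute 60, and it finishes at 60 + 25 = minute 85.
The earliest everything can be done is minute 115, which is after the deadline of 105, so it is not possible.

No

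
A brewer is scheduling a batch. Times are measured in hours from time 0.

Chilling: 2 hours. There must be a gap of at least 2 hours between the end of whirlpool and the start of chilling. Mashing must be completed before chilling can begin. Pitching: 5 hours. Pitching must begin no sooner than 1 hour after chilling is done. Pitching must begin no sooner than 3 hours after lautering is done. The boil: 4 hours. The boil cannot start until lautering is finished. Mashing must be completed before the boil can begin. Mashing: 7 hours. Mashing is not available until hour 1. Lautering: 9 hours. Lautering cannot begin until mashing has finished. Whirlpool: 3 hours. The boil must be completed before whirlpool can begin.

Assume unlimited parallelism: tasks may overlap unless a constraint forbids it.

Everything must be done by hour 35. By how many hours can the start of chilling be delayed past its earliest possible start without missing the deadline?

After its own release at hour 1, mashing can start at hour 1 and finishes at hour 8.
Lautering cannot begin until mashing (finishes hour 8). It runs from hour 8 to 8 + 9 = hour 17.
The boil has to wait for lautering (finishes hour 17); mashing (finishes hour 8). The latest of these is hour 17, so the boil runs hour 17 to 17 + 4 = hour 21.
Whirlpool cannot begin until the boil (finishes hour 21). It runs from hour 21 to 21 + 3 = hour 24.
Chilling has to wait for whirlpool (finishes hour 24, plus 2-hour gap → hour 26); mashing (finishes hour 8). The latest of these is hour 26, so chilling runs hour 26 to 26 + 2 = hour 28.

Working backward from the deadline:
Nothing follows pitching; the deadline of hour 35 is its only limit. It must start by 35 − 5 = hour 30.
Chilling has to be done before pitching (must start by hour 30, minus 1-hour gap → hour 29). That means finishing by hour 29, i.e. starting by 29 − 2 = hour 27.
So chilling can start as early as hour 26 and as late as hour 27, giving 27 − 26 = 1 hour of slack.

1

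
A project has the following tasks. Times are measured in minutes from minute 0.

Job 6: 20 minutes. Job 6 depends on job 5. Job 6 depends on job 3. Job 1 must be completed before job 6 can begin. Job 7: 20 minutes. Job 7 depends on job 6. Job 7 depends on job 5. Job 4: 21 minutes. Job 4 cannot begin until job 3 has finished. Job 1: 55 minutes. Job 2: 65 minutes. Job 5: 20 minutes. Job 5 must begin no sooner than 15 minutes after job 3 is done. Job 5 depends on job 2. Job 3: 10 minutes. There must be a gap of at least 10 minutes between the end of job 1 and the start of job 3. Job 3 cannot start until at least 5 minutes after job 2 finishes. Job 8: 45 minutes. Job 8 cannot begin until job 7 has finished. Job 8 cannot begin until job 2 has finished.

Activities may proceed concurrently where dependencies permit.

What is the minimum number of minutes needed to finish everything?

200

Nothing blocks job 2, so it runs from minute 0 to minute 65.
Job 1 has no prerequisites, so it starts at minute 0 and finishes at minute 55.
For job 3: job 1 (finishes minute 55, plus 10-minute gap → minute 65); job 2 (finishes minute 65, plus 5-minute gap → minute 70). Taking the maximum gives a start of minute 70, and it finishes at 70 + 10 = minute 80.
For job 5: job 3 (finishes minute 80, plus 15-minute gap → minute 95); job 2 (finishes minute 65). Taking the maximum gives a start of minute 95, and it finishes at 95 + 20 = minute 115.
Job 6 needs all of job 5 (finishes minute 115); job 3 (finishes minute 80); job 1 (finishes minute 55). That puts its earliest start at minute 115; it finishes at 115 + 20 = minute 135.
Job 7 has to wait for job 6 (finishes minute 135); job 5 (finishes minute 115). The latest of these is minute 135, so job 7 runs minute 135 to 135 + 20 = minute 155.
Job 8 cannot start until job 7 (finishes minute 155); job 2 (finishes minute 65). The controlling bound is minute 155, so job 8 finishes at 155 + 45 = minute 200.
Job 4 cannot begin until job 3 (finishes minute 80). It runs from minute 80 to 80 + 21 = minute 101.
All tasks are finished once the last one completes. Finish times: Job 1 at 55, Job 2 at 65, Job 3 at 80, Job 4 at 101, Job 5 at 115, Job 6 at 135, Job 7 at 155, Job 8 at 200. The latest is minute 200.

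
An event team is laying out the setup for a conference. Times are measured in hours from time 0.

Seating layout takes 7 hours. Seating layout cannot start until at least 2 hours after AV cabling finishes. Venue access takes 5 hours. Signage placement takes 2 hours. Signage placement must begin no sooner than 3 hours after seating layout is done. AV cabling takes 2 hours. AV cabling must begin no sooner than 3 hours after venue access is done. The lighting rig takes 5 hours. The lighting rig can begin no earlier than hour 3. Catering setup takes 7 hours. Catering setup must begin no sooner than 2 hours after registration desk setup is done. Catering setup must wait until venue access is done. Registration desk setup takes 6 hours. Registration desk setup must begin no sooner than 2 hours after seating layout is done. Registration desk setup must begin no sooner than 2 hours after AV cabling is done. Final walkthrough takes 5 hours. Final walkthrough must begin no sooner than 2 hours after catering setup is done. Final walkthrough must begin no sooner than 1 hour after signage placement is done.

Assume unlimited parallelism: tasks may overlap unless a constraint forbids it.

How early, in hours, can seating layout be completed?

Venue access has no prerequisites, so it starts at hour 0 and finishes at hour 5.
AV cabling waits on venue access (finishes hour 5, plus 3-hour gap → hour 8), so it starts at hour 8 and finishes at 8 + 2 = hour 10.
Seating layout waits on AV cabling (finishes hour 10, plus 2-hour gap → hour 12), so it starts at hour 12 and finishes at 12 + 7 = hour 19.

19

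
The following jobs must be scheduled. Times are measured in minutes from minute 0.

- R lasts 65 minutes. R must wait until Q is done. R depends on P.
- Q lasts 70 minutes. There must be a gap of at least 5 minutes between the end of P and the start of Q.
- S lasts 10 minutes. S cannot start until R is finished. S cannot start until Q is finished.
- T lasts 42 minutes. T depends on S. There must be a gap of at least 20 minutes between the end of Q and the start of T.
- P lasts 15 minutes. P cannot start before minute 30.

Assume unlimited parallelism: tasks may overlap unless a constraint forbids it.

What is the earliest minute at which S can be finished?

P waits on its own release at minute 30, so it starts at minute 30 and finishes at 30 + 15 = minute 45.
Q cannot begin until P (finishes minute 45, plus 5-minute gap → minute 50). It runs from minute 50 to 50 + 70 = minute 120.
R cannot start until Q (finishes minute 120); P (finishes minute 45). The controlling bound is minute 120, so R finishes at 120 + 65 = minute 185.
S cannot start until R (finishes minute 185); Q (finishes minute 120). The controlling bound is minute 185, so S finishes at 185 + 10 = minute 195.

195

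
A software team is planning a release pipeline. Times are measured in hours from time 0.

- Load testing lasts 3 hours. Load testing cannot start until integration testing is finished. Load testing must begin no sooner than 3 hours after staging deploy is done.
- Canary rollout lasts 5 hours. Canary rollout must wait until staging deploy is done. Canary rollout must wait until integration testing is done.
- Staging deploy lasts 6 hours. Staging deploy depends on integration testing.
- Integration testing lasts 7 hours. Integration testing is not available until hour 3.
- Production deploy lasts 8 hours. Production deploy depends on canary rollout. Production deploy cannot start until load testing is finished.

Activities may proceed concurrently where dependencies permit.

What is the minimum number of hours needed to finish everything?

30

After its own release at hour 3, integration testing can start at hour 3 and finishes at hour 10.
Staging deploy cannot begin until integration testing (finishes hour 10). It runs from hour 10 to 10 + 6 = hour 16.
Load testing needs all of integration testing (finishes hour 10); staging deploy (finishes hour 16, plus 3-hour gap → hour 19). That puts its earliest start at hour 19; it finishes at 19 + 3 = hour 22.
Canary rollout has to wait for staging deploy (finishes hour 16); integration testing (finishes hour 10). The latest of these is hour 16, so canary rollout runs hour 16 to 16 + 5 = hour 21.
Production deploy has to wait for canary rollout (finishes hour 21); load testing (finishes hour 22). The latest of these is hour 22, so production deploy runs hour 22 to 22 + 8 = hour 30.
All tasks are finished once the last one completes. Finish times: Integration testing at 10, Staging deploy at 16, Canary rollout at 21, Load testing at 22, Production deploy at 30. The latest is hour 30.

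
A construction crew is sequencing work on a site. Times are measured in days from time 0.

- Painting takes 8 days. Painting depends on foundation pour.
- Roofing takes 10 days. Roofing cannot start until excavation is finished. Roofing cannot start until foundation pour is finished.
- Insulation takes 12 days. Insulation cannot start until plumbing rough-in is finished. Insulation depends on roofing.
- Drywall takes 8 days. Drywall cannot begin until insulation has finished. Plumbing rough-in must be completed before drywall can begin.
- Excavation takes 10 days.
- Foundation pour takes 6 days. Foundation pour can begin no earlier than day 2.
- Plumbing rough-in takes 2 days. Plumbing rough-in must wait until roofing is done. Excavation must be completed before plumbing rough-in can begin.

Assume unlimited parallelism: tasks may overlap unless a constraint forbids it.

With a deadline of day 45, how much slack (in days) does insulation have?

Foundation pour waits on its own release at day 2, so it starts at day 2 and finishes at 2 + 6 = day 8.
Excavation can start immediately at day 0; it finishes at day 10.
Roofing has to wait for excavation (finishes day 10); foundation pour (finishes day 8). The latest of these is day 10, so roofing runs day 10 to 10 + 10 = day 20.
Plumbing rough-in has to wait for roofing (finishes day 20); excavation (finishes day 10). The latest of these is day 20, so plumbing rough-in runs day 20 to 20 + 2 = day 22.
Insulation has to wait for plumbing rough-in (finishes day 22); roofing (finishes day 20). The latest of these is day 22, so insulation runs day 22 to 22 + 12 = day 34.

Working backward from the deadline:
Nothing follows drywall; the deadline of day 45 is its only limit. It must start by 45 − 8 = day 37.
Insulation feeds into drywall (must start by day 37); so insulation must finish by day 37 and therefore start by day 25.
So insulation can start as early as day 22 and as late as day 25, giving 25 − 22 = 3 days of slack.

3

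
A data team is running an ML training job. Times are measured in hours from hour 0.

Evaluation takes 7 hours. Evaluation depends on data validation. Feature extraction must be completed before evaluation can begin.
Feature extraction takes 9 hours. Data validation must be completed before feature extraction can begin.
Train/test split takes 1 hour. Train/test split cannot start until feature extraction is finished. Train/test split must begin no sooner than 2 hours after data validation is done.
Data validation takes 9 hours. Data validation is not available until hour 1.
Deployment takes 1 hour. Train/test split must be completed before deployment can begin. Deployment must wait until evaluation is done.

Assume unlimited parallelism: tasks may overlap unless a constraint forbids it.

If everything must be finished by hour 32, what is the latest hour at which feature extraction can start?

15

Deployment must finish by hour 32; it takes 1 hour, so it must start by 32 − 1 = hour 31.
Train/test split must finish before deployment (must start by hour 31). With a 1-hour duration, train/test split must start by 31 − 1 = hour 30.
Evaluation must finish before deployment (must start by hour 31). With a 7-hour duration, evaluation must start by 31 − 7 = hour 24.
For feature extraction: train/test split (must start by hour 30); evaluation (must start by hour 24). The most restrictive is hour 24; with a 9-hour duration, feature extraction must start by hour 15.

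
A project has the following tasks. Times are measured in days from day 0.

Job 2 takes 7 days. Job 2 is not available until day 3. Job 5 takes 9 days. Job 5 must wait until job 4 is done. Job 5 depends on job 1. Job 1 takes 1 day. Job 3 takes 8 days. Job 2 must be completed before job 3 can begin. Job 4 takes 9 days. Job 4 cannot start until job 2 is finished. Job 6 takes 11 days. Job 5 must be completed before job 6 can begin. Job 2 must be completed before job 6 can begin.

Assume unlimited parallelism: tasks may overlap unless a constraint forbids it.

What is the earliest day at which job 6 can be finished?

39

Job 2 cannot begin until its own release at day 3. It runs from day 3 to 3 + 7 = day 10.
Job 4 cannot begin until job 2 (finishes day 10). It runs from day 10 to 10 + 9 = day 19.
Job 1 has no prerequisites, so it starts at day 0 and finishes at day 1.
Job 5 needs all of job 4 (finishes day 19); job 1 (finishes day 1). That puts its earliest start at day 19; it finishes at 19 + 9 = day 28.
For job 6: job 5 (finishes day 28); job 2 (finishes day 10). Taking the maximum gives a start of day 28, and it finishes at 28 + 11 = day 39.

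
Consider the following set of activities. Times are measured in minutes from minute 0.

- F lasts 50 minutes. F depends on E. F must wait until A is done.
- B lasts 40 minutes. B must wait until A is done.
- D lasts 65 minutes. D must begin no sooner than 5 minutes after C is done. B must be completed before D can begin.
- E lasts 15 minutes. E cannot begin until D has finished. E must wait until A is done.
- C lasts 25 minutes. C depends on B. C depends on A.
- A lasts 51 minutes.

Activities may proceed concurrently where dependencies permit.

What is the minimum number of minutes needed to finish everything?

A can start immediately at minute 0; it finishes at minute 51.
After A (finishes minute 51), B can start at minute 51 and finishes at minute 91.
For C: B (finishes minute 91); A (finishes minute 51). Taking the maximum gives a start of minute 91, and it finishes at 91 + 25 = minute 116.
For D: C (finishes minute 116, plus 5-minute gap → minute 121); B (finishes minute 91). Taking the maximum gives a start of minute 121, and it finishes at 121 + 65 = minute 186.
For E: D (finishes minute 186); A (finishes minute 51). Taking the maximum gives a start of minute 186, and it finishes at 186 + 15 = minute 201.
F has to wait for E (finishes minute 201); A (finishes minute 51). The latest of these is minute 201, so F runs minute 201 to 201 + 50 = minute 251.
All tasks are finished once the last one completes. Finish times: A at 51, B at 91, C at 116, D at 186, E at 201, F at 251. The latest is minute 251.

251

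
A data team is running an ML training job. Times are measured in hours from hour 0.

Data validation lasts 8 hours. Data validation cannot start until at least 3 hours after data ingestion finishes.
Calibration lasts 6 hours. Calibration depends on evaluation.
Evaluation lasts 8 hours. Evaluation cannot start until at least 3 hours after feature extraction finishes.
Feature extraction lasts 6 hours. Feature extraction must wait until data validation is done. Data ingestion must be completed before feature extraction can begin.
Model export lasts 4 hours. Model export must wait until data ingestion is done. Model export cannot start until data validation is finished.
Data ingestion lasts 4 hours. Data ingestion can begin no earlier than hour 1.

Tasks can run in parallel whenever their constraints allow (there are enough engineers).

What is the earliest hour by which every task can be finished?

Data ingestion waits on its own release at hour 1, so it starts at hour 1 and finishes at 1 + 4 = hour 5.
Data validation cannot begin until data ingestion (finishes hour 5, plus 3-hour gap → hour 8). It runs from hour 8 to 8 + 8 = hour 16.
Model export cannot start until data ingestion (finishes hour 5); data validation (finishes hour 16). The controlling bound is hour 16, so model export finishes at 16 + 4 = hour 20.
For feature extraction: data validation (finishes hour 16); data ingestion (finishes hour 5). Taking the maximum gives a start of hour 16, and it finishes at 16 + 6 = hour 22.
After feature extraction (finishes hour 22, plus 3-hour gap → hour 25), evaluation can start at hour 25 and finishes at hour 33.
Calibration waits on evaluation (finishes hour 33), so it starts at hour 33 and finishes at 33 + 6 = hour 39.
All tasks are finished once the last one completes. Finish times: Data ingestion at 5, Data validation at 16, Feature extraction at 22, Evaluation at 33, Calibration at 39, Model export at 20. The latest is hour 39.

39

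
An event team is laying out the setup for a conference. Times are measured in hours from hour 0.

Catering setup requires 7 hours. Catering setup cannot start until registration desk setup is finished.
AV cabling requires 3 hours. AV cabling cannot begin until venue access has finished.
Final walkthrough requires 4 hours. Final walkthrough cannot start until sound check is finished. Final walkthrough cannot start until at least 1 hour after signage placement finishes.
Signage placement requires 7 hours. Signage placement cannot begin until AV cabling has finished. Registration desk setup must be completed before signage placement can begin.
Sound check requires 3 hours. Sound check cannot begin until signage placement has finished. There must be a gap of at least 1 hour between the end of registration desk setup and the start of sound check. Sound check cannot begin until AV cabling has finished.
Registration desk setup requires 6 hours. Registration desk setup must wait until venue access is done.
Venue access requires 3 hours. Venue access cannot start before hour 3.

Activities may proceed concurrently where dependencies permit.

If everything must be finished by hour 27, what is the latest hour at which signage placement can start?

13

Final walkthrough must finish by hour 27; it takes 4 hours, so it must start by 27 − 4 = hour 23.
Since final walkthrough (must start by hour 23) depends on it, sound check must finish by hour 23. Backing off its 3-hour duration gives a latest start of hour 20.
For signage placement: sound check (must start by hour 20); final walkthrough (must start by hour 23, minus 1-hour gap → hour 22). The most restrictive is hour 20; with a 7-hour duration, signage placement must start by hour 13.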